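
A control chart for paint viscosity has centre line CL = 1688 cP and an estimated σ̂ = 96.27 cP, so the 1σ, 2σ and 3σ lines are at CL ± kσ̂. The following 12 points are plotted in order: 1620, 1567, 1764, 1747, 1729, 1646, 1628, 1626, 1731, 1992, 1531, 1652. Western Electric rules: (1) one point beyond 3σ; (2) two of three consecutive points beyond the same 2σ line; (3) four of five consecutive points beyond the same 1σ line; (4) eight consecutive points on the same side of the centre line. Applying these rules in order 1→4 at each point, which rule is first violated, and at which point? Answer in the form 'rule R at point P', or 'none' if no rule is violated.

Zone of each point (C = within 1σ̂, B = 1σ̂–2σ̂, A = 2σ̂–3σ̂, * = beyond 3σ̂; sign = side of CL): 1:-C, 2:-B, 3:+C, 4:+C, 5:+C, 6:-C, 7:-C, 8:-C, 9:+C, 10:+*, 11:-B, 12:-C
Rule 1 (one point beyond the 3σ limits) is satisfied at point 10.

rule 1 at point 10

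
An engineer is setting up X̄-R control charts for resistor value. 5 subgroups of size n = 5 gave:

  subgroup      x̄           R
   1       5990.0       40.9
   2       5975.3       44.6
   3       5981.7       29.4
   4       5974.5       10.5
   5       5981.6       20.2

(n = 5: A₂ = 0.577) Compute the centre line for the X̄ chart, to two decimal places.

5980.62

X̄̄ = (5990.0 + 5975.3 + 5981.7 + 5974.5 + 5981.6) / 5 = 29903.1000 / 5 = 5980.6200
CL = X̄̄ = 5980.6200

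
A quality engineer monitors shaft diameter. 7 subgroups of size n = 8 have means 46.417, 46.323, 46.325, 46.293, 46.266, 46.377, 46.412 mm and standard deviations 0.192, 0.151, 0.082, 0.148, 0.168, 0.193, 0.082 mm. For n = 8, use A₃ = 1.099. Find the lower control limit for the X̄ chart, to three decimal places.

46.185

X̄̄ = (46.417 + 46.323 + 46.325 + 46.293 + 46.266 + 46.377 + 46.412) / 7 = 46.3447
s̄ = (0.192 + 0.151 + 0.082 + 0.148 + 0.168 + 0.193 + 0.082) / 7 = 0.1451
LCL = X̄̄ − A₃·s̄ = 46.3447 − 1.099 × 0.1451 = 46.1852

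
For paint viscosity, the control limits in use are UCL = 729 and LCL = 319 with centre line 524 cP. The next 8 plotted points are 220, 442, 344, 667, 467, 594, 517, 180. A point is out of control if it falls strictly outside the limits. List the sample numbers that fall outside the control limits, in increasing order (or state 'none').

1, 8

Compare each point to [319, 729]: sample 1 = 220 < LCL; sample 8 = 180 < LCL.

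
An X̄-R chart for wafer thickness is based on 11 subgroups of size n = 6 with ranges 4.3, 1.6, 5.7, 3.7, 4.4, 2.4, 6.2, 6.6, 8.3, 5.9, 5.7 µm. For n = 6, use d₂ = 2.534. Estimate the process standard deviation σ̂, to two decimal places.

R̄ = (4.3 + 1.6 + 5.7 + 3.7 + 4.4 + 2.4 + 6.2 + 6.6 + 8.3 + 5.9 + 5.7) / 11 = 4.9818
σ̂ = R̄ / d₂ = 4.9818 / 2.534 = 1.9660

1.97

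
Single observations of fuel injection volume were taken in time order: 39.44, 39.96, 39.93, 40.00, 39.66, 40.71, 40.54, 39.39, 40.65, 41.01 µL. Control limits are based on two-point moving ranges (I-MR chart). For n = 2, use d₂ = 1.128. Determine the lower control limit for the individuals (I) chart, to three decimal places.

38.666

X̄ = (39.44 + 39.96 + 39.93 + 40.00 + 39.66 + 40.71 + 40.54 + 39.39 + 40.65 + 41.01) / 10 = 40.1290
Moving ranges: 0.52, 0.03, 0.07, 0.34, 1.05, 0.17, 1.15, 1.26, 0.36; M̄R̄ = 4.9500 / 9 = 0.5500
LCL = X̄ − 3·M̄R̄/d₂ = 40.1290 − 3 × 0.5500 / 1.128 = 38.6662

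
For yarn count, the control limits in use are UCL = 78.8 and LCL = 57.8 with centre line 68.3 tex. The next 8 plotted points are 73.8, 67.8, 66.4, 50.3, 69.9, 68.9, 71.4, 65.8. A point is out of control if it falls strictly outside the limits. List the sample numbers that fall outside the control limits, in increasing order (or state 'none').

4

Compare each point to [57.8, 78.8]: sample 4 = 50.3 < LCL.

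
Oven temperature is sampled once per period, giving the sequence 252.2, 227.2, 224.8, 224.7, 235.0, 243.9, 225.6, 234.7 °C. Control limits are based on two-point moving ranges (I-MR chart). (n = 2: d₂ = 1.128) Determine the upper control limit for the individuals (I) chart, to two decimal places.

261.67

X̄ = (252.2 + 227.2 + 224.8 + 224.7 + 235.0 + 243.9 + 225.6 + 234.7) / 8 = 233.5125
Moving ranges: 25.0, 2.4, 0.1, 10.3, 8.9, 18.3, 9.1; M̄R̄ = 74.1000 / 7 = 10.5857
UCL = X̄ + 3·M̄R̄/d₂ = 233.5125 + 3 × 10.5857 / 1.128 = 261.6660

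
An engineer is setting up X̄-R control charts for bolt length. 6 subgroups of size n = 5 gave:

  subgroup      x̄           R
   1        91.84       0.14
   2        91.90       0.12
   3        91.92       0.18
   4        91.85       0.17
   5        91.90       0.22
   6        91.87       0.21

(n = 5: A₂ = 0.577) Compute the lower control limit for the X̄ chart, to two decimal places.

X̄̄ = (91.84 + 91.90 + 91.92 + 91.85 + 91.90 + 91.87) / 6 = 551.2800 / 6 = 91.8800
R̄ = (0.14 + 0.12 + 0.18 + 0.17 + 0.22 + 0.21) / 6 = 1.0400 / 6 = 0.1733
LCL = X̄̄ − A₂·R̄ = 91.8800 − 0.577 × 0.1733 = 91.7800

91.78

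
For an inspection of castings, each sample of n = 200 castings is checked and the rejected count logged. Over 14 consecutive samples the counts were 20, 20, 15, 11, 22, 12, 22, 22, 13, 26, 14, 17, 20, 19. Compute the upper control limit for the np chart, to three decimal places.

p̄ = Σdᵢ / (k·n) = 253 / (14 × 200) = 0.09036
UCL = np̄ + 3·√(np̄(1−p̄)) = 18.0714 + 3 × √(18.0714×0.90964) = 18.0714 + 3 × 4.0544 = 30.2348

30.235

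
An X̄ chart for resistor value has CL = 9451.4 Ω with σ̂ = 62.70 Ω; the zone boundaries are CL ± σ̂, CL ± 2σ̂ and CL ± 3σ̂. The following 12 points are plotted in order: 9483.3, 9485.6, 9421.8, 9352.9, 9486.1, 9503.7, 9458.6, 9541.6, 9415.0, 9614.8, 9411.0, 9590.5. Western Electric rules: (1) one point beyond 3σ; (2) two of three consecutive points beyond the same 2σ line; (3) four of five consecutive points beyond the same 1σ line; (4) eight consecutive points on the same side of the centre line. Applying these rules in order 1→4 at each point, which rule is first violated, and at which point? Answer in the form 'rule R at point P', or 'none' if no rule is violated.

Zone of each point (C = within 1σ̂, B = 1σ̂–2σ̂, A = 2σ̂–3σ̂, * = beyond 3σ̂; sign = side of CL): 1:+C, 2:+C, 3:-C, 4:-B, 5:+C, 6:+C, 7:+C, 8:+B, 9:-C, 10:+A, 11:-C, 12:+A
Rule 2 (two of three consecutive points beyond the same 2σ limit) is satisfied at point 12.

rule 2 at point 12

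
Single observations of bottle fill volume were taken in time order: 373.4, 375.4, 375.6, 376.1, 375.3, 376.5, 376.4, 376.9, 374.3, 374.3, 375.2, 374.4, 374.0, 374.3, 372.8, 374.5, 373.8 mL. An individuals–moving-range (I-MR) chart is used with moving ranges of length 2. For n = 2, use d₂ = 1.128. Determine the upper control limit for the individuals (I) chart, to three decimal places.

377.254

X̄ = (373.4 + 375.4 + 375.6 + 376.1 + 375.3 + 376.5 + 376.4 + 376.9 + 374.3 + 374.3 + 375.2 + 374.4 + 374.0 + 374.3 + 372.8 + 374.5 + 373.8) / 17 = 374.8941
Moving ranges: 2.0, 0.2, 0.5, 0.8, 1.2, 0.1, 0.5, 2.6, 0.0, 0.9, 0.8, 0.4, 0.3, 1.5, 1.7, 0.7; M̄R̄ = 14.2000 / 16 = 0.8875
UCL = X̄ + 3·M̄R̄/d₂ = 374.8941 + 3 × 0.8875 / 1.128 = 377.2545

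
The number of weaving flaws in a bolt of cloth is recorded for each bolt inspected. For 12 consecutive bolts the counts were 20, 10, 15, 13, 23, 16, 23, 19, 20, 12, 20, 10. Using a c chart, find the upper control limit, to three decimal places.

29.028

c̄ = (20 + 10 + 15 + 13 + 23 + 16 + 23 + 19 + 20 + 12 + 20 + 10) / 12 = 201 / 12 = 16.7500
UCL = c̄ + 3√c̄ = 16.7500 + 3 × √16.7500 = 16.7500 + 3 × 4.0927 = 29.0280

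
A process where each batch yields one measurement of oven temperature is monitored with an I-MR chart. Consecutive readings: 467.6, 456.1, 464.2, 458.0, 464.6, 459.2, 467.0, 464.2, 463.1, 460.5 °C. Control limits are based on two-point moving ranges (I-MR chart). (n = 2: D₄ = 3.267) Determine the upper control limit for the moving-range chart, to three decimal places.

18.912

Moving ranges: 11.5, 8.1, 6.2, 6.6, 5.4, 7.8, 2.8, 1.1, 2.6; M̄R̄ = 52.1000 / 9 = 5.7889
UCL_MR = D₄·M̄R̄ = 3.267 × 5.7889 = 18.9123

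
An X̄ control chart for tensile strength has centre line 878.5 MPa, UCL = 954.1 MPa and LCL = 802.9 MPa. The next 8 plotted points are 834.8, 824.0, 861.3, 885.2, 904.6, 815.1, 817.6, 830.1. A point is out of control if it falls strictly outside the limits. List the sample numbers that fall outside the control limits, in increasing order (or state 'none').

none

All 8 points lie within [802.9, 954.1].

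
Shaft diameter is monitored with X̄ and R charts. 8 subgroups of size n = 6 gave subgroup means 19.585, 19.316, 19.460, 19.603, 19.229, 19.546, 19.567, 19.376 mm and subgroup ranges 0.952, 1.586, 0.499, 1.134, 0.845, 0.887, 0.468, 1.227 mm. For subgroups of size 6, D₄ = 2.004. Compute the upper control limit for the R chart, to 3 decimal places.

1.903

R̄ = (0.952 + 1.586 + 0.499 + 1.134 + 0.845 + 0.887 + 0.468 + 1.227) / 8 = 7.5980 / 8 = 0.9497
UCL_R = D₄·R̄ = 2.004 × 0.9497 = 1.9033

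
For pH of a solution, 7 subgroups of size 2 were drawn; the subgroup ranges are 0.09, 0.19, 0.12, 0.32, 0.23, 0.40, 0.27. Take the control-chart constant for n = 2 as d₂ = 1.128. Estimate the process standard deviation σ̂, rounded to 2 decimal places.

0.21

R̄ = (0.09 + 0.19 + 0.12 + 0.32 + 0.23 + 0.40 + 0.27) / 7 = 0.2314
σ̂ = R̄ / d₂ = 0.2314 / 1.128 = 0.2052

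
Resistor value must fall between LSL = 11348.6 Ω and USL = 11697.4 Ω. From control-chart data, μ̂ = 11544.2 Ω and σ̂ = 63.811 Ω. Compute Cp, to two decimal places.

Cp = (USL − LSL) / (6σ̂) = (11697.4 − 11348.6) / (6 × 63.811) = 348.8000 / 382.8660 = 0.9110

0.91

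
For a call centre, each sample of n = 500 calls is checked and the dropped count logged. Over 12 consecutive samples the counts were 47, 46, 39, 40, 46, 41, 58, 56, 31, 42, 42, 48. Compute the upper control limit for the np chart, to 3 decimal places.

63.800

p̄ = Σdᵢ / (k·n) = 536 / (12 × 500) = 0.08933
UCL = np̄ + 3·√(np̄(1−p̄)) = 44.6667 + 3 × √(44.6667×0.91067) = 44.6667 + 3 × 6.3778 = 63.8001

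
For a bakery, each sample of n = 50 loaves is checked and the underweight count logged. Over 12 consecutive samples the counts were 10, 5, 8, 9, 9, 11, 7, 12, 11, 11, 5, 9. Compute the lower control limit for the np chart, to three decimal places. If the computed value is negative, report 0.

0.796

p̄ = Σdᵢ / (k·n) = 107 / (12 × 50) = 0.17833
LCL = np̄ − 3·√(np̄(1−p̄)) = 8.9167 − 3 × 2.7068 = 0.7964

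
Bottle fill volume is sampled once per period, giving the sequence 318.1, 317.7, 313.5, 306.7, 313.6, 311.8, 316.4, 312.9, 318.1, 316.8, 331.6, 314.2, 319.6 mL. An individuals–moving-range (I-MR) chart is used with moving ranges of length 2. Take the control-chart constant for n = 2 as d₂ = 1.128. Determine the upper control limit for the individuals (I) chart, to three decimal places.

X̄ = (318.1 + 317.7 + 313.5 + 306.7 + 313.6 + 311.8 + 316.4 + 312.9 + 318.1 + 316.8 + 331.6 + 314.2 + 319.6) / 13 = 316.2308
Moving ranges: 0.4, 4.2, 6.8, 6.9, 1.8, 4.6, 3.5, 5.2, 1.3, 14.8, 17.4, 5.4; M̄R̄ = 72.3000 / 12 = 6.0250
UCL = X̄ + 3·M̄R̄/d₂ = 316.2308 + 3 × 6.0250 / 1.128 = 332.2547

332.255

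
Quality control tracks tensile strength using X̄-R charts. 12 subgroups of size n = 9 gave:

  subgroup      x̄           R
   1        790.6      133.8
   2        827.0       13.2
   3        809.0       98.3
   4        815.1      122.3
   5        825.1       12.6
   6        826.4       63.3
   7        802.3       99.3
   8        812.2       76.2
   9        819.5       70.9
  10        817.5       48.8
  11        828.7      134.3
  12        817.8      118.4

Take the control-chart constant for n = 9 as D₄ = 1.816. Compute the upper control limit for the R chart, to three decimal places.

R̄ = (133.8 + 13.2 + 98.3 + 122.3 + 12.6 + 63.3 + 99.3 + 76.2 + 70.9 + 48.8 + 134.3 + 118.4) / 12 = 991.4000 / 12 = 82.6167
UCL_R = D₄·R̄ = 1.816 × 82.6167 = 150.0319

150.032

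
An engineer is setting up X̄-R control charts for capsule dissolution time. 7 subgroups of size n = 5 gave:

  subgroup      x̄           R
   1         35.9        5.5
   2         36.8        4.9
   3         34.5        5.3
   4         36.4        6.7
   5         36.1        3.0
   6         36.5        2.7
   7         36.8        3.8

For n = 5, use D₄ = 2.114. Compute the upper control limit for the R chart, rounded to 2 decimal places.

R̄ = (5.5 + 4.9 + 5.3 + 6.7 + 3.0 + 2.7 + 3.8) / 7 = 31.9000 / 7 = 4.5571
UCL_R = D₄·R̄ = 2.114 × 4.5571 = 9.6338

9.63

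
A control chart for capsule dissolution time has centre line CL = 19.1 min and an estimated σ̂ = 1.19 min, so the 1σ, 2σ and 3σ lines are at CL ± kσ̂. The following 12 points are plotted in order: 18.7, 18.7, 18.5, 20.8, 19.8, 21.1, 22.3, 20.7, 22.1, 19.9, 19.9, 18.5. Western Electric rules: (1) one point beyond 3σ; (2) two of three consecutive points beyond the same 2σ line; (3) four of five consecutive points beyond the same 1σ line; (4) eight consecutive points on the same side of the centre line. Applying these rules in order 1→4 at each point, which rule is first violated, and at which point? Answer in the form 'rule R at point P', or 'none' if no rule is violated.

Zone of each point (C = within 1σ̂, B = 1σ̂–2σ̂, A = 2σ̂–3σ̂, * = beyond 3σ̂; sign = side of CL): 1:-C, 2:-C, 3:-C, 4:+B, 5:+C, 6:+B, 7:+A, 8:+B, 9:+A, 10:+C, 11:+C, 12:-C
Rule 3 (four of five consecutive points beyond the same 1σ limit) is satisfied at point 8.

rule 3 at point 8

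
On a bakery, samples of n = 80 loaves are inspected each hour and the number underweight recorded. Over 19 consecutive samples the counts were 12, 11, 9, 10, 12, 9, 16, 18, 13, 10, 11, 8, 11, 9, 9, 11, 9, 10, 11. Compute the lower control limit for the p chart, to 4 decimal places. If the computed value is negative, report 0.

p̄ = Σdᵢ / (k·n) = 209 / (19 × 80) = 0.13750
LCL = p̄ − 3·√(p̄(1−p̄)/n) = 0.13750 − 3 × 0.03850 = 0.02199

0.0220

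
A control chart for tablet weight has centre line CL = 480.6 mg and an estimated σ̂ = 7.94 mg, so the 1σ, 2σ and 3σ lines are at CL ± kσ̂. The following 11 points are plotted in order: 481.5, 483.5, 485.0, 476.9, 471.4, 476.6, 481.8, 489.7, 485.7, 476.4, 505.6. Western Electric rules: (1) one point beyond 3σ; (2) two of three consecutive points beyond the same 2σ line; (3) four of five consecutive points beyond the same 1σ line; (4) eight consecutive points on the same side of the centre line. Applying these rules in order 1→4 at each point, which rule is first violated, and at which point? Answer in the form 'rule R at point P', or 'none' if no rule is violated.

Zone of each point (C = within 1σ̂, B = 1σ̂–2σ̂, A = 2σ̂–3σ̂, * = beyond 3σ̂; sign = side of CL): 1:+C, 2:+C, 3:+C, 4:-C, 5:-B, 6:-C, 7:+C, 8:+B, 9:+C, 10:-C, 11:+*
Rule 1 (one point beyond the 3σ limits) is satisfied at point 11.

rule 1 at point 11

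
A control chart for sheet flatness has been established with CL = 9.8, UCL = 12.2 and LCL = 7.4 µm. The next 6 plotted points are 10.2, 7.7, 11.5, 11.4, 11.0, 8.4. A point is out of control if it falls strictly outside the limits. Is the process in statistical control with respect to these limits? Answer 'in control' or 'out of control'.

in control

All 6 points lie within [7.4, 12.2].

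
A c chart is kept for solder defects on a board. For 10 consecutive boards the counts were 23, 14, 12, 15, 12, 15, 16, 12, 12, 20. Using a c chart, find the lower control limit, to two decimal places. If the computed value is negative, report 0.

3.44

c̄ = (23 + 14 + 12 + 15 + 12 + 15 + 16 + 12 + 12 + 20) / 10 = 151 / 10 = 15.1000
LCL = c̄ − 3√c̄ = 15.1000 − 3 × 3.8859 = 3.4424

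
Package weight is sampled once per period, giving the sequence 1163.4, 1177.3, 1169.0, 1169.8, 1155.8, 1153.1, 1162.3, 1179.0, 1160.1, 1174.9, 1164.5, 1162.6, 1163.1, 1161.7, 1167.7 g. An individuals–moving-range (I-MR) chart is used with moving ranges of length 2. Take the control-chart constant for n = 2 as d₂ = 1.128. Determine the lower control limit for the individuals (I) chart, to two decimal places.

X̄ = (1163.4 + 1177.3 + 1169.0 + 1169.8 + 1155.8 + 1153.1 + 1162.3 + 1179.0 + 1160.1 + 1174.9 + 1164.5 + 1162.6 + 1163.1 + 1161.7 + 1167.7) / 15 = 1165.6200
Moving ranges: 13.9, 8.3, 0.8, 14.0, 2.7, 9.2, 16.7, 18.9, 14.8, 10.4, 1.9, 0.5, 1.4, 6.0; M̄R̄ = 119.5000 / 14 = 8.5357
LCL = X̄ − 3·M̄R̄/d₂ = 1165.6200 − 3 × 8.5357 / 1.128 = 1142.9186

1142.92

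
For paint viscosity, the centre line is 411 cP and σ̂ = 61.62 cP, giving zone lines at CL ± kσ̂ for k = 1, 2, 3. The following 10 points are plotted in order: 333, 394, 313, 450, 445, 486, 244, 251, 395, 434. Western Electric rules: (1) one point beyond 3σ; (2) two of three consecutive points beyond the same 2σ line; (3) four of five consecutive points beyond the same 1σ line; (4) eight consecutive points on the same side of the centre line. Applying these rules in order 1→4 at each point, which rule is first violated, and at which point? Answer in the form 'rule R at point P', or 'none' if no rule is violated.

rule 2 at point 8

Zone of each point (C = within 1σ̂, B = 1σ̂–2σ̂, A = 2σ̂–3σ̂, * = beyond 3σ̂; sign = side of CL): 1:-B, 2:-C, 3:-B, 4:+C, 5:+C, 6:+B, 7:-A, 8:-A, 9:-C, 10:+C
Rule 2 (two of three consecutive points beyond the same 2σ limit) is satisfied at point 8.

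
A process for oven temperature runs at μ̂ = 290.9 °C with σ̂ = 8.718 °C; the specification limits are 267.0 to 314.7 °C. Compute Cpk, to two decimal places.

Cpu = (USL − μ̂) / (3σ̂) = (314.7 − 290.9) / (3 × 8.718) = 0.9100; Cpl = (μ̂ − LSL) / (3σ̂) = (290.9 − 267.0) / (3 × 8.718) = 0.9138; Cpk = min(Cpu, Cpl) = 0.9100

0.91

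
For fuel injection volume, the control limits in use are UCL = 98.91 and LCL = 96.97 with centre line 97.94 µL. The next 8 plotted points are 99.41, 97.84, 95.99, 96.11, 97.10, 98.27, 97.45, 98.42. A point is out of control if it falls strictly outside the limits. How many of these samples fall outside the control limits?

3

Compare each point to [96.97, 98.91]: sample 1 = 99.41 > UCL; sample 3 = 95.99 < LCL; sample 4 = 96.11 < LCL.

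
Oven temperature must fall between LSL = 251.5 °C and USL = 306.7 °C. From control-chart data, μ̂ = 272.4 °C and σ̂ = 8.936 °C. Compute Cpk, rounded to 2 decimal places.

0.78

Cpu = (USL − μ̂) / (3σ̂) = (306.7 − 272.4) / (3 × 8.936) = 1.2795; Cpl = (μ̂ − LSL) / (3σ̂) = (272.4 − 251.5) / (3 × 8.936) = 0.7796; Cpk = min(Cpu, Cpl) = 0.7796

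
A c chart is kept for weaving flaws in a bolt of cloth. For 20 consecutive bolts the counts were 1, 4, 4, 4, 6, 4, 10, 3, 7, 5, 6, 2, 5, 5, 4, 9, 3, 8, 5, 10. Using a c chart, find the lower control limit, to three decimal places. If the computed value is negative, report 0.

c̄ = (1 + 4 + 4 + 4 + 6 + 4 + 10 + 3 + 7 + 5 + 6 + 2 + 5 + 5 + 4 + 9 + 3 + 8 + 5 + 10) / 20 = 105 / 20 = 5.2500
LCL = c̄ − 3√c̄ = 5.2500 − 3 × 2.2913 = -1.6239 → 0 (cannot be negative)

0.000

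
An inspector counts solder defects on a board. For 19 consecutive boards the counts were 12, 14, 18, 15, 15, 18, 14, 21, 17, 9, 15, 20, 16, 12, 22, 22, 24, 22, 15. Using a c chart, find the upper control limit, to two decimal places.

c̄ = (12 + 14 + 18 + 15 + 15 + 18 + 14 + 21 + 17 + 9 + 15 + 20 + 16 + 12 + 22 + 22 + 24 + 22 + 15) / 19 = 321 / 19 = 16.8947
UCL = c̄ + 3√c̄ = 16.8947 + 3 × √16.8947 = 16.8947 + 3 × 4.1103 = 29.2257

29.23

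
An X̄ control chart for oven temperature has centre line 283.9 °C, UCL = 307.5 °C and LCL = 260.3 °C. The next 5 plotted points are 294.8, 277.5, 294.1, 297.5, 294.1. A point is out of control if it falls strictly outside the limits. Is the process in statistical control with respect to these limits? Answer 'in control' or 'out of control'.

All 5 points lie within [260.3, 307.5].

in control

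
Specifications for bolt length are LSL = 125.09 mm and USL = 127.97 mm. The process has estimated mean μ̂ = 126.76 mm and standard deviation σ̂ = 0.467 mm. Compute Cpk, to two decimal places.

Cpu = (USL − μ̂) / (3σ̂) = (127.97 − 126.76) / (3 × 0.467) = 0.8637; Cpl = (μ̂ − LSL) / (3σ̂) = (126.76 − 125.09) / (3 × 0.467) = 1.1920; Cpk = min(Cpu, Cpl) = 0.8637

0.86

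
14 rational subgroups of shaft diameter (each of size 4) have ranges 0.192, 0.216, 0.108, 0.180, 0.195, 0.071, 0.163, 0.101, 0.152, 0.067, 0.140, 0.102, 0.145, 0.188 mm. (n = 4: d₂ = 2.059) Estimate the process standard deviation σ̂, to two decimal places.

0.07

R̄ = (0.192 + 0.216 + 0.108 + 0.180 + 0.195 + 0.071 + 0.163 + 0.101 + 0.152 + 0.067 + 0.140 + 0.102 + 0.145 + 0.188) / 14 = 0.1443
σ̂ = R̄ / d₂ = 0.1443 / 2.059 = 0.0701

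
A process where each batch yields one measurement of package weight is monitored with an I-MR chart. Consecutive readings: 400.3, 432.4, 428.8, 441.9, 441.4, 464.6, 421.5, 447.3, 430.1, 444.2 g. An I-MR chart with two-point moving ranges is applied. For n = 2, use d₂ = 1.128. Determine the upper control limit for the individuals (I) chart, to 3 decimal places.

486.284

X̄ = (400.3 + 432.4 + 428.8 + 441.9 + 441.4 + 464.6 + 421.5 + 447.3 + 430.1 + 444.2) / 10 = 435.2500
Moving ranges: 32.1, 3.6, 13.1, 0.5, 23.2, 43.1, 25.8, 17.2, 14.1; M̄R̄ = 172.7000 / 9 = 19.1889
UCL = X̄ + 3·M̄R̄/d₂ = 435.2500 + 3 × 19.1889 / 1.128 = 486.2843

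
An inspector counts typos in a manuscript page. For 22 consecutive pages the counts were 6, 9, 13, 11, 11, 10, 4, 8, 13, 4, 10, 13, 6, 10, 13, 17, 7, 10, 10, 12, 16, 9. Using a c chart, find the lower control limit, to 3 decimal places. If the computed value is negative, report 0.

0.561

c̄ = (6 + 9 + 13 + 11 + 11 + 10 + 4 + 8 + 13 + 4 + 10 + 13 + 6 + 10 + 13 + 17 + 7 + 10 + 10 + 12 + 16 + 9) / 22 = 222 / 22 = 10.0909
LCL = c̄ − 3√c̄ = 10.0909 − 3 × 3.1766 = 0.5611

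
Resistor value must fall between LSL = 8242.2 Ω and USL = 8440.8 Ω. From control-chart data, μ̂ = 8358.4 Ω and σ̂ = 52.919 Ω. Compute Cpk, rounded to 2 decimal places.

Cpu = (USL − μ̂) / (3σ̂) = (8440.8 − 8358.4) / (3 × 52.919) = 0.5190; Cpl = (μ̂ − LSL) / (3σ̂) = (8358.4 − 8242.2) / (3 × 52.919) = 0.7319; Cpk = min(Cpu, Cpl) = 0.5190

0.52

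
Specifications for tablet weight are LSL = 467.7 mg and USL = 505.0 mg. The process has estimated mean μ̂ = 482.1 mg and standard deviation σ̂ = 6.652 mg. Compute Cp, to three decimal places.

Cp = (USL − LSL) / (6σ̂) = (505.0 − 467.7) / (6 × 6.652) = 37.3000 / 39.9120 = 0.9346

0.935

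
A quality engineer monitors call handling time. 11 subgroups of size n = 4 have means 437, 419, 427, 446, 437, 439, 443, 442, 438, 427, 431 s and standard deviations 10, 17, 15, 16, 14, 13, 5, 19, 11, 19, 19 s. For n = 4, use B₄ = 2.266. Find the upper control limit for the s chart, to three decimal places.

32.548

s̄ = (10 + 17 + 15 + 16 + 14 + 13 + 5 + 19 + 11 + 19 + 19) / 11 = 14.3636
UCL_s = B₄·s̄ = 2.266 × 14.3636 = 32.5480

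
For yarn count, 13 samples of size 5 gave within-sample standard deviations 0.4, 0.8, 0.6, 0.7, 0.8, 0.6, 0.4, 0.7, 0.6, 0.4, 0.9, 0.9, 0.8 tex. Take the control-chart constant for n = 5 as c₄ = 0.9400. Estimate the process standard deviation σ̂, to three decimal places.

0.704

s̄ = (0.4 + 0.8 + 0.6 + 0.7 + 0.8 + 0.6 + 0.4 + 0.7 + 0.6 + 0.4 + 0.9 + 0.9 + 0.8) / 13 = 0.6615
σ̂ = s̄ / c₄ = 0.6615 / 0.9400 = 0.7038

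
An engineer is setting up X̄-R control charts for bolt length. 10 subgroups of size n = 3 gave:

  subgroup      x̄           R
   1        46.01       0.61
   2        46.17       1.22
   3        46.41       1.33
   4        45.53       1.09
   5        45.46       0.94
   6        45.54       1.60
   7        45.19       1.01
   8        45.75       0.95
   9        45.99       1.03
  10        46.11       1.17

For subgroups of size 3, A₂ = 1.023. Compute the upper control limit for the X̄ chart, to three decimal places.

46.936

X̄̄ = (46.01 + 46.17 + 46.41 + 45.53 + 45.46 + 45.54 + 45.19 + 45.75 + 45.99 + 46.11) / 10 = 458.1600 / 10 = 45.8160
R̄ = (0.61 + 1.22 + 1.33 + 1.09 + 0.94 + 1.60 + 1.01 + 0.95 + 1.03 + 1.17) / 10 = 10.9500 / 10 = 1.0950
UCL = X̄̄ + A₂·R̄ = 45.8160 + 1.023 × 1.0950 = 46.9362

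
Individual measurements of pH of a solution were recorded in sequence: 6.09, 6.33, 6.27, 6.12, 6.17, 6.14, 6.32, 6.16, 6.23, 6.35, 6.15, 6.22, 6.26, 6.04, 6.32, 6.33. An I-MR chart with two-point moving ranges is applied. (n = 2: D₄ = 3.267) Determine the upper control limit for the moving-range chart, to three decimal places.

Moving ranges: 0.24, 0.06, 0.15, 0.05, 0.03, 0.18, 0.16, 0.07, 0.12, 0.20, 0.07, 0.04, 0.22, 0.28, 0.01; M̄R̄ = 1.8800 / 15 = 0.1253
UCL_MR = D₄·M̄R̄ = 3.267 × 0.1253 = 0.4095

0.409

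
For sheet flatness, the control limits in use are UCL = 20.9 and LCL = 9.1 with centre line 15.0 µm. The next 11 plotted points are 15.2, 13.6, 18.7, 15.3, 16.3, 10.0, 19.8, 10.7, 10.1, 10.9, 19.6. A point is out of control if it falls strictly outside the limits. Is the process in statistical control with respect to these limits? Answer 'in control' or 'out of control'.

in control

All 11 points lie within [9.1, 20.9].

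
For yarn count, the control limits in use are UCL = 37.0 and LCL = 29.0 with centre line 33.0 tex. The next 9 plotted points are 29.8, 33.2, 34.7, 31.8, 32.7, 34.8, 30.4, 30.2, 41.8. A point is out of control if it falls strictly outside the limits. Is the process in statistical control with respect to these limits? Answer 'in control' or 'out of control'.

Compare each point to [29.0, 37.0]: sample 9 = 41.8 > UCL.

out of control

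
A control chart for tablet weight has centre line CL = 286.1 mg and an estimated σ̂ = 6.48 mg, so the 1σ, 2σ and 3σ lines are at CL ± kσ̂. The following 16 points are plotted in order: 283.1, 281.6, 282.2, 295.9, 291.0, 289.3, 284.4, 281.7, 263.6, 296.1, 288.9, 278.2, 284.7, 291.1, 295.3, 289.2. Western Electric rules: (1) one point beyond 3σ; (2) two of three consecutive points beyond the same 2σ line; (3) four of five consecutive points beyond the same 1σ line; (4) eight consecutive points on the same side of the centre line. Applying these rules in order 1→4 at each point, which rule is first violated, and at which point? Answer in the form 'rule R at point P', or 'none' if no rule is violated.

Zone of each point (C = within 1σ̂, B = 1σ̂–2σ̂, A = 2σ̂–3σ̂, * = beyond 3σ̂; sign = side of CL): 1:-C, 2:-C, 3:-C, 4:+B, 5:+C, 6:+C, 7:-C, 8:-C, 9:-*, 10:+B, 11:+C, 12:-B, 13:-C, 14:+C, 15:+B, 16:+C
Rule 1 (one point beyond the 3σ limits) is satisfied at point 9.

rule 1 at point 9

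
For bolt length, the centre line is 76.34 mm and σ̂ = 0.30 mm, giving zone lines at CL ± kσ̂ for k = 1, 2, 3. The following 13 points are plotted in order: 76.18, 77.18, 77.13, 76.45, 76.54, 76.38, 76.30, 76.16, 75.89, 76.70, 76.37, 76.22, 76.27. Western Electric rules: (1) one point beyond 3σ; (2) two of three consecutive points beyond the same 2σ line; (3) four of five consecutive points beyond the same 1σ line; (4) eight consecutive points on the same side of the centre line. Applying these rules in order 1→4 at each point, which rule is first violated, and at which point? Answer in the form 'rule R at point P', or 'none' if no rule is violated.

Zone of each point (C = within 1σ̂, B = 1σ̂–2σ̂, A = 2σ̂–3σ̂, * = beyond 3σ̂; sign = side of CL): 1:-C, 2:+A, 3:+A, 4:+C, 5:+C, 6:+C, 7:-C, 8:-C, 9:-B, 10:+B, 11:+C, 12:-C, 13:-C
Rule 2 (two of three consecutive points beyond the same 2σ limit) is satisfied at point 3.

rule 2 at point 3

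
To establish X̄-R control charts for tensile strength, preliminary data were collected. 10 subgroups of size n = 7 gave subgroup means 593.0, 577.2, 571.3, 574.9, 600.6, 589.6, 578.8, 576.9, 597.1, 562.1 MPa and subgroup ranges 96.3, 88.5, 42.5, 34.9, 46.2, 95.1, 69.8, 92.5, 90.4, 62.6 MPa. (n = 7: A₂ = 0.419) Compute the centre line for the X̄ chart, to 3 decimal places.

X̄̄ = (593.0 + 577.2 + 571.3 + 574.9 + 600.6 + 589.6 + 578.8 + 576.9 + 597.1 + 562.1) / 10 = 5821.5000 / 10 = 582.1500
CL = X̄̄ = 582.1500

582.150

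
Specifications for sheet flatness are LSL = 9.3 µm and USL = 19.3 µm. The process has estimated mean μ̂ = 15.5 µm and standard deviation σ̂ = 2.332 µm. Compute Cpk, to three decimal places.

Cpu = (USL − μ̂) / (3σ̂) = (19.3 − 15.5) / (3 × 2.332) = 0.5432; Cpl = (μ̂ − LSL) / (3σ̂) = (15.5 − 9.3) / (3 × 2.332) = 0.8862; Cpk = min(Cpu, Cpl) = 0.5432

0.543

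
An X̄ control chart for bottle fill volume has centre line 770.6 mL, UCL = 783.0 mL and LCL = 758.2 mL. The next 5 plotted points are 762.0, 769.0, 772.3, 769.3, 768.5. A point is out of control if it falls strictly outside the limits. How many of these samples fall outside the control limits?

0

All 5 points lie within [758.2, 783.0].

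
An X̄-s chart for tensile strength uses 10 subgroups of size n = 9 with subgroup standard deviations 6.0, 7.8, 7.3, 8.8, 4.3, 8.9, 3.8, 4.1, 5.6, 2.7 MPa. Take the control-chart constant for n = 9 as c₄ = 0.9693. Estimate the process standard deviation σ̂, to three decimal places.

s̄ = (6.0 + 7.8 + 7.3 + 8.8 + 4.3 + 8.9 + 3.8 + 4.1 + 5.6 + 2.7) / 10 = 5.9300
σ̂ = s̄ / c₄ = 5.9300 / 0.9693 = 6.1178

6.118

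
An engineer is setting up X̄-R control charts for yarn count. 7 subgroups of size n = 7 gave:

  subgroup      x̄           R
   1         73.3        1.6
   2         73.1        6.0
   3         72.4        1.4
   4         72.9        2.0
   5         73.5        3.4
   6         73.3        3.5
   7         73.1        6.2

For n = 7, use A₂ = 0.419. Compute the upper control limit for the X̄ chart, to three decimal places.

74.528

X̄̄ = (73.3 + 73.1 + 72.4 + 72.9 + 73.5 + 73.3 + 73.1) / 7 = 511.6000 / 7 = 73.0857
R̄ = (1.6 + 6.0 + 1.4 + 2.0 + 3.4 + 3.5 + 6.2) / 7 = 24.1000 / 7 = 3.4429
UCL = X̄̄ + A₂·R̄ = 73.0857 + 0.419 × 3.4429 = 74.5283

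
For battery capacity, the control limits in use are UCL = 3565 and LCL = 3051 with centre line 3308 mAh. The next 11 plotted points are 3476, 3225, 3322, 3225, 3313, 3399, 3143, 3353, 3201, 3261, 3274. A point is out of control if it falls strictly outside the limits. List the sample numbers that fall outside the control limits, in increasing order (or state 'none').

All 11 points lie within [3051, 3565].

none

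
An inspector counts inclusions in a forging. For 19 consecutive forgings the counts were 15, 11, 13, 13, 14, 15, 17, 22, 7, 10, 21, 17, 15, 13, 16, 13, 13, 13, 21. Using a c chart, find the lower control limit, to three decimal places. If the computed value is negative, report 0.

c̄ = (15 + 11 + 13 + 13 + 14 + 15 + 17 + 22 + 7 + 10 + 21 + 17 + 15 + 13 + 16 + 13 + 13 + 13 + 21) / 19 = 279 / 19 = 14.6842
LCL = c̄ − 3√c̄ = 14.6842 − 3 × 3.8320 = 3.1882

3.188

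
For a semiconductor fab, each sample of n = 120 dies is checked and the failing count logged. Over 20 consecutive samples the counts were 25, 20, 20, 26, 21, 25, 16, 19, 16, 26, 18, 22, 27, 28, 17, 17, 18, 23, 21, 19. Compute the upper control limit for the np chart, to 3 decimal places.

33.734

p̄ = Σdᵢ / (k·n) = 424 / (20 × 120) = 0.17667
UCL = np̄ + 3·√(np̄(1−p̄)) = 21.2000 + 3 × √(21.2000×0.82333) = 21.2000 + 3 × 4.1779 = 33.7336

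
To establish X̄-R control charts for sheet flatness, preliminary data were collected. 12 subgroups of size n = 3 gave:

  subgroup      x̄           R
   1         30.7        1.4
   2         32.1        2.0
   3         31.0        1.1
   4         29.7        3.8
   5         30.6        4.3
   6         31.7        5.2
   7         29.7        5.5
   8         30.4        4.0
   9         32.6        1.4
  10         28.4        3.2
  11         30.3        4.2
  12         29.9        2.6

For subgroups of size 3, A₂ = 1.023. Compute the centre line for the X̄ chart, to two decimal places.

X̄̄ = (30.7 + 32.1 + 31.0 + 29.7 + 30.6 + 31.7 + 29.7 + 30.4 + 32.6 + 28.4 + 30.3 + 29.9) / 12 = 367.1000 / 12 = 30.5917
CL = X̄̄ = 30.5917

30.59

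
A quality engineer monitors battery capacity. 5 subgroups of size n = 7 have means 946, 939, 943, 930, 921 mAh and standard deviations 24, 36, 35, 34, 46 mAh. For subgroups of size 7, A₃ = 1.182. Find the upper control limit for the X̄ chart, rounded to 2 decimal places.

977.17

X̄̄ = (946 + 939 + 943 + 930 + 921) / 5 = 935.8000
s̄ = (24 + 36 + 35 + 34 + 46) / 5 = 35.0000
UCL = X̄̄ + A₃·s̄ = 935.8000 + 1.182 × 35.0000 = 977.1700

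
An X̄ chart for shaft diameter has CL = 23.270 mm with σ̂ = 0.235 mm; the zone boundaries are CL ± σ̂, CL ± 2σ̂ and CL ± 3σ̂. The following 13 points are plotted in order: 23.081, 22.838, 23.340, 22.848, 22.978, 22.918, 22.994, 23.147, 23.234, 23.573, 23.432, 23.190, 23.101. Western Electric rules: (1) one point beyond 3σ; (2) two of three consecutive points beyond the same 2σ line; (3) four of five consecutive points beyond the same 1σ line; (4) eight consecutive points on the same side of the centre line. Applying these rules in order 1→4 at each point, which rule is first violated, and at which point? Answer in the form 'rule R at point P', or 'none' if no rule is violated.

rule 3 at point 6

Zone of each point (C = within 1σ̂, B = 1σ̂–2σ̂, A = 2σ̂–3σ̂, * = beyond 3σ̂; sign = side of CL): 1:-C, 2:-B, 3:+C, 4:-B, 5:-B, 6:-B, 7:-B, 8:-C, 9:-C, 10:+B, 11:+C, 12:-C, 13:-C
Rule 3 (four of five consecutive points beyond the same 1σ limit) is satisfied at point 6.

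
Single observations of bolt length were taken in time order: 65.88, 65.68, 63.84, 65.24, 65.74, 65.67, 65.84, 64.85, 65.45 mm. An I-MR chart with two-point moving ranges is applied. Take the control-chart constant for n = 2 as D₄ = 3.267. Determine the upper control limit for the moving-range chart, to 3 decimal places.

Moving ranges: 0.20, 1.84, 1.40, 0.50, 0.07, 0.17, 0.99, 0.60; M̄R̄ = 5.7700 / 8 = 0.7212
UCL_MR = D₄·M̄R̄ = 3.267 × 0.7212 = 2.3563

2.356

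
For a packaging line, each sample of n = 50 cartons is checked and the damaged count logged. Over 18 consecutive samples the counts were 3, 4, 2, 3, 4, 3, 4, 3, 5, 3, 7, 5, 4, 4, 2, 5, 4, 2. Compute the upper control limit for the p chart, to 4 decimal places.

p̄ = Σdᵢ / (k·n) = 67 / (18 × 50) = 0.07444
UCL = p̄ + 3·√(p̄(1−p̄)/n) = 0.07444 + 3 × √(0.07444×0.92556/50) = 0.07444 + 3 × 0.03712 = 0.18581

0.1858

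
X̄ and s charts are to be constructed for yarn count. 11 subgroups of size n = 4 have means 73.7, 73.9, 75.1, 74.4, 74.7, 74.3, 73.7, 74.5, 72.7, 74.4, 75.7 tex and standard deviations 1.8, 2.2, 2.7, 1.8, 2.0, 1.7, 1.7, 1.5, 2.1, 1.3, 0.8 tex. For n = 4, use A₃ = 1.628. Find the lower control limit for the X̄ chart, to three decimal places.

X̄̄ = (73.7 + 73.9 + 75.1 + 74.4 + 74.7 + 74.3 + 73.7 + 74.5 + 72.7 + 74.4 + 75.7) / 11 = 74.2818
s̄ = (1.8 + 2.2 + 2.7 + 1.8 + 2.0 + 1.7 + 1.7 + 1.5 + 2.1 + 1.3 + 0.8) / 11 = 1.7818
LCL = X̄̄ − A₃·s̄ = 74.2818 − 1.628 × 1.7818 = 71.3810

71.381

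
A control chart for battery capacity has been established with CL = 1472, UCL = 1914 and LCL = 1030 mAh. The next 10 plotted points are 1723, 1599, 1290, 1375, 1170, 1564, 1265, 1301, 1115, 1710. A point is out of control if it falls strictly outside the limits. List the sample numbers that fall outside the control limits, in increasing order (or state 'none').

none

All 10 points lie within [1030, 1914].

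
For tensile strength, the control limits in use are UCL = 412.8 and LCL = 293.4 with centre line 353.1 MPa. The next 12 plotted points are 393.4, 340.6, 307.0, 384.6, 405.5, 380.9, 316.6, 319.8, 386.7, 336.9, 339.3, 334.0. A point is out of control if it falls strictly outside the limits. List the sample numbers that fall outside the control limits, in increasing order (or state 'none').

All 12 points lie within [293.4, 412.8].

none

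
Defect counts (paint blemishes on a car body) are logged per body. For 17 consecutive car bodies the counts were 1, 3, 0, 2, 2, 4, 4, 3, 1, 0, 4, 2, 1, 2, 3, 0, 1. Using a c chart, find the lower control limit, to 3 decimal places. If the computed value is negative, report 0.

0.000

c̄ = (1 + 3 + 0 + 2 + 2 + 4 + 4 + 3 + 1 + 0 + 4 + 2 + 1 + 2 + 3 + 0 + 1) / 17 = 33 / 17 = 1.9412
LCL = c̄ − 3√c̄ = 1.9412 − 3 × 1.3933 = -2.2386 → 0 (cannot be negative)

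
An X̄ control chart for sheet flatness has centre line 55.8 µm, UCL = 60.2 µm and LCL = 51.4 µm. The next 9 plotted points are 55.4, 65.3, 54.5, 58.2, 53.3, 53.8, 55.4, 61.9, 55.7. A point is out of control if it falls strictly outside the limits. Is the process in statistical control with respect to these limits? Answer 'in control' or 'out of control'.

Compare each point to [51.4, 60.2]: sample 2 = 65.3 > UCL; sample 8 = 61.9 > UCL.

out of control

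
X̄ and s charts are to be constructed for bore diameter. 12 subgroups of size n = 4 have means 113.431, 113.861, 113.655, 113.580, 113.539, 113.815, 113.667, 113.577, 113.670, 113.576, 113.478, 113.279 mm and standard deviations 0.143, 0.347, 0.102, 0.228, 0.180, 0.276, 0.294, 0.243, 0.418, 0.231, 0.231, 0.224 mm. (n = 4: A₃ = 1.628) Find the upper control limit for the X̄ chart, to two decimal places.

113.99

X̄̄ = (113.431 + 113.861 + 113.655 + 113.580 + 113.539 + 113.815 + 113.667 + 113.577 + 113.670 + 113.576 + 113.478 + 113.279) / 12 = 113.5940
s̄ = (0.143 + 0.347 + 0.102 + 0.228 + 0.180 + 0.276 + 0.294 + 0.243 + 0.418 + 0.231 + 0.231 + 0.224) / 12 = 0.2431
UCL = X̄̄ + A₃·s̄ = 113.5940 + 1.628 × 0.2431 = 113.9897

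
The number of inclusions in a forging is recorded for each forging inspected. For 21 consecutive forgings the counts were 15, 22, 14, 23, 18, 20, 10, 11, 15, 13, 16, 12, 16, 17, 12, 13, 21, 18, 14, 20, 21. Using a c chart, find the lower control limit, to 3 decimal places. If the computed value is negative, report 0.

c̄ = (15 + 22 + 14 + 23 + 18 + 20 + 10 + 11 + 15 + 13 + 16 + 12 + 16 + 17 + 12 + 13 + 21 + 18 + 14 + 20 + 21) / 21 = 341 / 21 = 16.2381
LCL = c̄ − 3√c̄ = 16.2381 − 3 × 4.0297 = 4.1491

4.149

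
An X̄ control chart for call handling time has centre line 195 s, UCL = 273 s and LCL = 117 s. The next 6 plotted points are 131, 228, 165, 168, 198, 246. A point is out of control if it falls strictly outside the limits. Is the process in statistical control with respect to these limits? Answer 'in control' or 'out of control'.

in control

All 6 points lie within [117, 273].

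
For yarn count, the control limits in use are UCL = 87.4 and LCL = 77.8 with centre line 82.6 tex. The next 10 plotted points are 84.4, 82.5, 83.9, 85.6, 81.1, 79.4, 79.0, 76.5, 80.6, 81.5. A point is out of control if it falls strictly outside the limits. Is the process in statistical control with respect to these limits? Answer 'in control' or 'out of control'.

Compare each point to [77.8, 87.4]: sample 8 = 76.5 < LCL.

out of control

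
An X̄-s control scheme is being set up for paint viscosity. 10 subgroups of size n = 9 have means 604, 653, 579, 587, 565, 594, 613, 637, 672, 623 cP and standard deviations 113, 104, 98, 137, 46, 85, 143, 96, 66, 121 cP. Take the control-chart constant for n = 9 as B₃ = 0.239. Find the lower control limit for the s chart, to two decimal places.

s̄ = (113 + 104 + 98 + 137 + 46 + 85 + 143 + 96 + 66 + 121) / 10 = 100.9000
LCL_s = B₃·s̄ = 0.239 × 100.9000 = 24.1151

24.12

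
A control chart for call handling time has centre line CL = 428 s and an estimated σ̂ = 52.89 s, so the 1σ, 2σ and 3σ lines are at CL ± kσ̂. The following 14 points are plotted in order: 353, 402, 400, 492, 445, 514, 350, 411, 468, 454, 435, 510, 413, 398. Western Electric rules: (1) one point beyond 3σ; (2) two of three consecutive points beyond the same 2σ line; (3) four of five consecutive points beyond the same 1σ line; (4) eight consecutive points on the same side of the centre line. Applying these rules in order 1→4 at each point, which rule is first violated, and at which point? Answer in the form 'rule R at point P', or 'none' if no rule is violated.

none

Zone of each point (C = within 1σ̂, B = 1σ̂–2σ̂, A = 2σ̂–3σ̂, * = beyond 3σ̂; sign = side of CL): 1:-B, 2:-C, 3:-C, 4:+B, 5:+C, 6:+B, 7:-B, 8:-C, 9:+C, 10:+C, 11:+C, 12:+B, 13:-C, 14:-C
No rule fires across all 14 points.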